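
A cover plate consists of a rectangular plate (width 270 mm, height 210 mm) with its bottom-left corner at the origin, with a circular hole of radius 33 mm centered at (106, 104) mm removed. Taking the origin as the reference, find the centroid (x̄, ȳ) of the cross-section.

x̄ = 136.86 mm, ȳ = 105.06 mm

plate: A = 270 × 210 = 56700.00, centroid at (135.00, 105.00).
hole: A = −π·33² = -3421.19, centroid at (106.00, 104.00).
ΣA = 53278.81 mm²
ΣAx̄ = (56700.00)(135.00) + (-3421.19)(106.00) = 7291853.39 mm³
ΣAȳ = (56700.00)(105.00) + (-3421.19)(104.00) = 5597695.78 mm³
x̄ = 7291853.39 / 53278.81 = 136.86 mm
ȳ = 5597695.78 / 53278.81 = 105.06 mm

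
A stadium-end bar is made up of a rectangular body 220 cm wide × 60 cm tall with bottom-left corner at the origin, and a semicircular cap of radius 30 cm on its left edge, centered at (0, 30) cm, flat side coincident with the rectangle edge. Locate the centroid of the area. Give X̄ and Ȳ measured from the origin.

rectangular body: A = 220 × 60 = 13200.00, centroid at (110.00, 30.00).
semicircular end: A = ½π·30² = 1413.72, centroid at (-12.73, 30.00).
ΣA = 14613.72 cm²
ΣAX̄ = (13200.00)(110.00) + (1413.72)(-12.73) = 1434000.00 cm³
ΣAȲ = (13200.00)(30.00) + (1413.72)(30.00) = 438411.50 cm³
X̄ = 1434000.00 / 14613.72 = 98.13 cm
Ȳ = 438411.50 / 14613.72 = 30.00 cm

X̄ = 98.13 cm, Ȳ = 30.00 cm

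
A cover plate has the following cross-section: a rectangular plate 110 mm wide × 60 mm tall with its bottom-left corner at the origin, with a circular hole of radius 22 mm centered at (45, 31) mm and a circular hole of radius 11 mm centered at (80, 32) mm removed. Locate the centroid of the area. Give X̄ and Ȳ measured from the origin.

Part | A | x̄ᵢ | ȳᵢ | A·x̄ᵢ | A·ȳᵢ
plate | 6600.00 | 55.00 | 30.00 | 363000.00 | 198000.00
hole 1 | -1520.53 | 45.00 | 31.00 | -68423.89 | -47136.46
hole 2 | -380.13 | 80.00 | 32.00 | -30410.62 | -12164.25
Σ | 4699.34 |  |  | 264165.50 | 138699.30
X̄ = 264165.50 / 4699.34 = 56.21 mm
Ȳ = 138699.30 / 4699.34 = 29.51 mm

X̄ = 56.21 mm, Ȳ = 29.51 mm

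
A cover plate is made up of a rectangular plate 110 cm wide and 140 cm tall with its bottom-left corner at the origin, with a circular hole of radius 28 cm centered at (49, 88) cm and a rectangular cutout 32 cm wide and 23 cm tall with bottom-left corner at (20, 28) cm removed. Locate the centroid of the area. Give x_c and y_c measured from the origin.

x_c = 57.36 cm, y_c = 68.21 cm

plate: A = 110 × 140 = 15400.00, centroid at (55.00, 70.00).
hole 1: A = −π·28² = -2463.01, centroid at (49.00, 88.00).
hole 2: A = −(32 × 23) = -736.00, centroid at (36.00, 39.50).
ΣA = 12200.99 cm²
ΣAx_c = (15400.00)(55.00) + (-2463.01)(49.00) + (-736.00)(36.00) = 699816.58 cm³
ΣAy_c = (15400.00)(70.00) + (-2463.01)(88.00) + (-736.00)(39.50) = 832183.24 cm³
x_c = 699816.58 / 12200.99 = 57.36 cm
y_c = 832183.24 / 12200.99 = 68.21 cm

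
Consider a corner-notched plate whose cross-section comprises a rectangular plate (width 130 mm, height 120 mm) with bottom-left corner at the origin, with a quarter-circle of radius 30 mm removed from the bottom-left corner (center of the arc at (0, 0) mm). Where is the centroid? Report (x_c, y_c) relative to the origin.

plate: A = 130 × 120 = 15600.00, centroid at (65.00, 60.00).
removed quarter-circle: A = −¼π·30² = -706.86, centroid at (12.73, 12.73).
ΣA = 14893.14 mm², ΣAx_c = 1005000.00 mm³, ΣAy_c = 927000.00 mm³.
x_c = 1005000.00/14893.14 = 67.48 mm; y_c = 927000.00/14893.14 = 62.24 mm.

x_c = 67.48 mm, y_c = 62.24 mm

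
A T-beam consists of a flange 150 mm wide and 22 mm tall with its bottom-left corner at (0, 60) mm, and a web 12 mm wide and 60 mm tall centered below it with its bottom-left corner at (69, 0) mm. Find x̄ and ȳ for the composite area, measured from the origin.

x̄ = 75.00 mm, ȳ = 63.66 mm

web: A = 12 × 60 = 720.00, centroid at (75.00, 30.00).
flange: A = 150 × 22 = 3300.00, centroid at (75.00, 71.00).
ΣA = 4020.00 mm²
ΣAx̄ = (720.00)(75.00) + (3300.00)(75.00) = 301500.00 mm³
ΣAȳ = (720.00)(30.00) + (3300.00)(71.00) = 255900.00 mm³
x̄ = 301500.00 / 4020.00 = 75.00 mm
ȳ = 255900.00 / 4020.00 = 63.66 mm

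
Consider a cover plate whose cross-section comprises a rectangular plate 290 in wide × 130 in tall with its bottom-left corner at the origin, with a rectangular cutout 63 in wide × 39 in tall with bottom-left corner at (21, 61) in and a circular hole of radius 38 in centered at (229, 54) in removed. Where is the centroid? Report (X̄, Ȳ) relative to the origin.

plate: A = 290 × 130 = 37700.00, centroid at (145.00, 65.00).
hole 1: A = −(63 × 39) = -2457.00, centroid at (52.50, 80.50).
hole 2: A = −π·38² = -4536.46, centroid at (229.00, 54.00).
ΣA = 30706.54 in², ΣAX̄ = 4298658.21 in³, ΣAȲ = 2007742.67 in³.
X̄ = 4298658.21/30706.54 = 139.99 in; Ȳ = 2007742.67/30706.54 = 65.38 in.

X̄ = 139.99 in, Ȳ = 65.38 in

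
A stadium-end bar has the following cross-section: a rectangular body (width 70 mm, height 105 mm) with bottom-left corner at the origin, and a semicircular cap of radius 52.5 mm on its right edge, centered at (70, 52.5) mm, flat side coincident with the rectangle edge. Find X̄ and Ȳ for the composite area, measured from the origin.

rectangular body: A = 70 × 105 = 7350.00, centroid at (35.00, 52.50).
semicircular end: A = ½π·52.5² = 4329.51, centroid at (92.28, 52.50).
ΣA = 11679.51 mm², ΣAX̄ = 656784.27 mm³, ΣAȲ = 613174.14 mm³.
X̄ = 656784.27/11679.51 = 56.23 mm; Ȳ = 613174.14/11679.51 = 52.50 mm.

X̄ = 56.23 mm, Ȳ = 52.50 mm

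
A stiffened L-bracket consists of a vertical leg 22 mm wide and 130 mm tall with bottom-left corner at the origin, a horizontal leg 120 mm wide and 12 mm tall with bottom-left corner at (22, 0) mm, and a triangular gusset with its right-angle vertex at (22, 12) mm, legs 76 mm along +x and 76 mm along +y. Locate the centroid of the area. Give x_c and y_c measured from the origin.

x_c = 39.82 mm, y_c = 42.06 mm

vertical leg: A = 22 × 130 = 2860.00, centroid at (11.00, 65.00).
horizontal leg: A = 120 × 12 = 1440.00, centroid at (82.00, 6.00).
gusset: A = ½·76·76 = 2888.00, centroid at (47.33, 37.33).
ΣA = 7188.00 mm², ΣAx_c = 286238.67 mm³, ΣAy_c = 302358.67 mm³.
x_c = 286238.67/7188.00 = 39.82 mm; y_c = 302358.67/7188.00 = 42.06 mm.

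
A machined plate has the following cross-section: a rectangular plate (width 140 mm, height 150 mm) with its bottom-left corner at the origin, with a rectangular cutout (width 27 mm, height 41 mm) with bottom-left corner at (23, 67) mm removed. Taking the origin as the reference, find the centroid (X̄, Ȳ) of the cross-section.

X̄ = 71.86 mm, Ȳ = 74.30 mm

Part | A | x̄ᵢ | ȳᵢ | A·x̄ᵢ | A·ȳᵢ
plate | 21000.00 | 70.00 | 75.00 | 1470000.00 | 1575000.00
hole | -1107.00 | 36.50 | 87.50 | -40405.50 | -96862.50
Σ | 19893.00 |  |  | 1429594.50 | 1478137.50
X̄ = 1429594.50 / 19893.00 = 71.86 mm
Ȳ = 1478137.50 / 19893.00 = 74.30 mm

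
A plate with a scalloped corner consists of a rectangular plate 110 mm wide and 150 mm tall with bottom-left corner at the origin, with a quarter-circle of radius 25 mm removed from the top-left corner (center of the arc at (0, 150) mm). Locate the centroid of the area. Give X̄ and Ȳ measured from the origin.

plate: A = 110 × 150 = 16500.00, centroid at (55.00, 75.00).
removed quarter-circle: A = −¼π·25² = -490.87, centroid at (10.61, 139.39).
ΣA = 16009.13 mm²
ΣAX̄ = (16500.00)(55.00) + (-490.87)(10.61) = 902291.67 mm³
ΣAȲ = (16500.00)(75.00) + (-490.87)(139.39) = 1169077.26 mm³
X̄ = 902291.67 / 16009.13 = 56.36 mm
Ȳ = 1169077.26 / 16009.13 = 73.03 mm

X̄ = 56.36 mm, Ȳ = 73.03 mm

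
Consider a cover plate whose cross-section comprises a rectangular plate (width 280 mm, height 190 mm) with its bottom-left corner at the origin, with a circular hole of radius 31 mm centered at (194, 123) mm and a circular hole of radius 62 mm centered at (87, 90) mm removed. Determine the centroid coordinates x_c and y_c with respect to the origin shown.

plate: A = 280 × 190 = 53200.00, centroid at (140.00, 95.00).
hole 1: A = −π·31² = -3019.07, centroid at (194.00, 123.00).
hole 2: A = −π·62² = -12076.28, centroid at (87.00, 90.00).
ΣA = 38104.65 mm²
ΣAx_c = (53200.00)(140.00) + (-3019.07)(194.00) + (-12076.28)(87.00) = 5811663.77 mm³
ΣAy_c = (53200.00)(95.00) + (-3019.07)(123.00) + (-12076.28)(90.00) = 3595788.93 mm³
x_c = 5811663.77 / 38104.65 = 152.52 mm
y_c = 3595788.93 / 38104.65 = 94.37 mm

x_c = 152.52 mm, y_c = 94.37 mm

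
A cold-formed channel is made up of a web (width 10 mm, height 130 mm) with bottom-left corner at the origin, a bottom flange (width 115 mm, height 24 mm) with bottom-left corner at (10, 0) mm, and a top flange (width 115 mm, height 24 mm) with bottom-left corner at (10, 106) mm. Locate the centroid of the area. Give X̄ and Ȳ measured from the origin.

X̄ = 55.59 mm, Ȳ = 65.00 mm

Part | A | x̄ᵢ | ȳᵢ | A·x̄ᵢ | A·ȳᵢ
web | 1300.00 | 5.00 | 65.00 | 6500.00 | 84500.00
bottom flange | 2760.00 | 67.50 | 12.00 | 186300.00 | 33120.00
top flange | 2760.00 | 67.50 | 118.00 | 186300.00 | 325680.00
Σ | 6820.00 |  |  | 379100.00 | 443300.00
X̄ = 379100.00 / 6820.00 = 55.59 mm
Ȳ = 443300.00 / 6820.00 = 65.00 mm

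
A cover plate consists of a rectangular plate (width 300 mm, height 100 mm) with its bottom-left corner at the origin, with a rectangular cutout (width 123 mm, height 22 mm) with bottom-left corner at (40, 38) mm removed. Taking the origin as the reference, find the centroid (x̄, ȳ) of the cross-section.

x̄ = 154.81 mm, ȳ = 50.10 mm

plate: A = 300 × 100 = 30000.00, centroid at (150.00, 50.00).
hole: A = −(123 × 22) = -2706.00, centroid at (101.50, 49.00).
ΣA = 27294.00 mm², ΣAx̄ = 4225341.00 mm³, ΣAȳ = 1367406.00 mm³.
x̄ = 4225341.00/27294.00 = 154.81 mm; ȳ = 1367406.00/27294.00 = 50.10 mm.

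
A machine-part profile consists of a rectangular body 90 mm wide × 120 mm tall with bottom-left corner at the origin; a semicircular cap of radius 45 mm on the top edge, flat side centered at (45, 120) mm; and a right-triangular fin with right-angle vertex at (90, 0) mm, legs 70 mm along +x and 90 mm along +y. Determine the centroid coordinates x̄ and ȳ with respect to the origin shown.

x̄ = 57.57 mm, ȳ = 69.17 mm

rectangular body: A = 90 × 120 = 10800.00, centroid at (45.00, 60.00).
semicircular top: A = ½π·45² = 3180.86, centroid at (45.00, 139.10).
triangular fin: A = ½·70·90 = 3150.00, centroid at (113.33, 30.00).
ΣA = 17130.86 mm²
ΣAx̄ = (10800.00)(45.00) + (3180.86)(45.00) + (3150.00)(113.33) = 986138.82 mm³
ΣAȳ = (10800.00)(60.00) + (3180.86)(139.10) + (3150.00)(30.00) = 1184953.51 mm³
x̄ = 986138.82 / 17130.86 = 57.57 mm
ȳ = 1184953.51 / 17130.86 = 69.17 mm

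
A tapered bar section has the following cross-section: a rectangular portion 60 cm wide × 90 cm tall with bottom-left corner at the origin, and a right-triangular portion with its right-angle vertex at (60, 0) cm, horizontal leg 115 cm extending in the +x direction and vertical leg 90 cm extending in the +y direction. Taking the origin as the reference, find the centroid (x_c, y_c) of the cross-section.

Part | A | x̄ᵢ | ȳᵢ | A·x̄ᵢ | A·ȳᵢ
rectangular portion | 5400.00 | 30.00 | 45.00 | 162000.00 | 243000.00
triangular portion | 5175.00 | 98.33 | 30.00 | 508875.00 | 155250.00
Σ | 10575.00 |  |  | 670875.00 | 398250.00
x_c = 670875.00 / 10575.00 = 63.44 cm
y_c = 398250.00 / 10575.00 = 37.66 cm

x_c = 63.44 cm, y_c = 37.66 cm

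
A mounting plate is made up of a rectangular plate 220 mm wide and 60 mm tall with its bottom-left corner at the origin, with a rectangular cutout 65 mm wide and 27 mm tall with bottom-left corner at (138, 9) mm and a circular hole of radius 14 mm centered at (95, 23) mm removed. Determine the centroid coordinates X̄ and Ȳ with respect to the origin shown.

X̄ = 101.05 mm, Ȳ = 31.61 mm

plate: A = 220 × 60 = 13200.00, centroid at (110.00, 30.00).
hole 1: A = −(65 × 27) = -1755.00, centroid at (170.50, 22.50).
hole 2: A = −π·14² = -615.75, centroid at (95.00, 23.00).
ΣA = 10829.25 mm²
ΣAX̄ = (13200.00)(110.00) + (-1755.00)(170.50) + (-615.75)(95.00) = 1094276.04 mm³
ΣAȲ = (13200.00)(30.00) + (-1755.00)(22.50) + (-615.75)(23.00) = 342350.20 mm³
X̄ = 1094276.04 / 10829.25 = 101.05 mm
Ȳ = 342350.20 / 10829.25 = 31.61 mm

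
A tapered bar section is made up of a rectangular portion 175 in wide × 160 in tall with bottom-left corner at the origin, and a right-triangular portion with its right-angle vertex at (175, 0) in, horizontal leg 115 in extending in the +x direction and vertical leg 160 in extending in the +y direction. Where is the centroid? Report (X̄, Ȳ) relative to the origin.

X̄ = 118.62 in, Ȳ = 73.41 in

rectangular portion: A = 175 × 160 = 28000.00, centroid at (87.50, 80.00).
triangular portion: A = ½·115·160 = 9200.00, centroid at (213.33, 53.33).
ΣA = 37200.00 in²
ΣAX̄ = (28000.00)(87.50) + (9200.00)(213.33) = 4412666.67 in³
ΣAȲ = (28000.00)(80.00) + (9200.00)(53.33) = 2730666.67 in³
X̄ = 4412666.67 / 37200.00 = 118.62 in
Ȳ = 2730666.67 / 37200.00 = 73.41 in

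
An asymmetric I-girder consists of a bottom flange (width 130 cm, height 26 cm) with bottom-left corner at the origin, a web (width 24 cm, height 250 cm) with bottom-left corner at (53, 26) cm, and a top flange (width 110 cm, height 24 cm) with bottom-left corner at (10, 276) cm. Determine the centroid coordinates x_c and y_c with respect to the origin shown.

bottom flange: A = 130 × 26 = 3380.00, centroid at (65.00, 13.00).
web: A = 24 × 250 = 6000.00, centroid at (65.00, 151.00).
top flange: A = 110 × 24 = 2640.00, centroid at (65.00, 288.00).
ΣA = 12020.00 cm²
ΣAx_c = (3380.00)(65.00) + (6000.00)(65.00) + (2640.00)(65.00) = 781300.00 cm³
ΣAy_c = (3380.00)(13.00) + (6000.00)(151.00) + (2640.00)(288.00) = 1710260.00 cm³
x_c = 781300.00 / 12020.00 = 65.00 cm
y_c = 1710260.00 / 12020.00 = 142.28 cm

x_c = 65.00 cm, y_c = 142.28 cm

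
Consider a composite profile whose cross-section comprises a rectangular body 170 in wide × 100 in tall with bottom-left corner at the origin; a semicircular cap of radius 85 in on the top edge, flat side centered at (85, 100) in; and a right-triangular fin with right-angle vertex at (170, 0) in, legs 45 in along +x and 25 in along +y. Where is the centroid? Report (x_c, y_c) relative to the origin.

Part | A | x̄ᵢ | ȳᵢ | A·x̄ᵢ | A·ȳᵢ
rectangular body | 17000.00 | 85.00 | 50.00 | 1445000.00 | 850000.00
semicircular top | 11349.00 | 85.00 | 136.08 | 964665.29 | 1544317.01
triangular fin | 562.50 | 185.00 | 8.33 | 104062.50 | 4687.50
Σ | 28911.50 |  |  | 2513727.79 | 2399004.51
x_c = 2513727.79 / 28911.50 = 86.95 in
y_c = 2399004.51 / 28911.50 = 82.98 in

x_c = 86.95 in, y_c = 82.98 in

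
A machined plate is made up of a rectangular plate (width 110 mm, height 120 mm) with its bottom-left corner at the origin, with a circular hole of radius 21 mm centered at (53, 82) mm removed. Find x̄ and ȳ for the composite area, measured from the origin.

x̄ = 55.23 mm, ȳ = 57.42 mm

Part | A | x̄ᵢ | ȳᵢ | A·x̄ᵢ | A·ȳᵢ
plate | 13200.00 | 55.00 | 60.00 | 726000.00 | 792000.00
hole | -1385.44 | 53.00 | 82.00 | -73428.45 | -113606.27
Σ | 11814.56 |  |  | 652571.55 | 678393.73
x̄ = 652571.55 / 11814.56 = 55.23 mm
ȳ = 678393.73 / 11814.56 = 57.42 mm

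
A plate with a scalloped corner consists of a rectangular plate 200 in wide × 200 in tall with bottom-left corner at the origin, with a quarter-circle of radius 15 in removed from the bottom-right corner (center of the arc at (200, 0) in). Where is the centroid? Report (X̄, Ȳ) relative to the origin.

X̄ = 99.58 in, Ȳ = 100.42 in

plate: A = 200 × 200 = 40000.00, centroid at (100.00, 100.00).
removed quarter-circle: A = −¼π·15² = -176.71, centroid at (193.63, 6.37).
ΣA = 39823.29 in², ΣAX̄ = 3965782.08 in³, ΣAȲ = 3998875.00 in³.
X̄ = 3965782.08/39823.29 = 99.58 in; Ȳ = 3998875.00/39823.29 = 100.42 in.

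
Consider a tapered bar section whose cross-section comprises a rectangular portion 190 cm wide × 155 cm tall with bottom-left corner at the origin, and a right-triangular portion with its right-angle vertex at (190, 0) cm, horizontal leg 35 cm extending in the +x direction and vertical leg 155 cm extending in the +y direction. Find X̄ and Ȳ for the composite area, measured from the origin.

rectangular portion: A = 190 × 155 = 29450.00, centroid at (95.00, 77.50).
triangular portion: A = ½·35·155 = 2712.50, centroid at (201.67, 51.67).
ΣA = 32162.50 cm², ΣAX̄ = 3344770.83 cm³, ΣAȲ = 2422520.83 cm³.
X̄ = 3344770.83/32162.50 = 104.00 cm; Ȳ = 2422520.83/32162.50 = 75.32 cm.

X̄ = 104.00 cm, Ȳ = 75.32 cm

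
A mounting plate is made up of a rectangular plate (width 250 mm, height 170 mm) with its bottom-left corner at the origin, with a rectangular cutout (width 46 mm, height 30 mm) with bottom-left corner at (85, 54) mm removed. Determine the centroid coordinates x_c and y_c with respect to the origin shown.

x_c = 125.57 mm, y_c = 85.54 mm

plate: A = 250 × 170 = 42500.00, centroid at (125.00, 85.00).
hole: A = −(46 × 30) = -1380.00, centroid at (108.00, 69.00).
ΣA = 41120.00 mm², ΣAx_c = 5163460.00 mm³, ΣAy_c = 3517280.00 mm³.
x_c = 5163460.00/41120.00 = 125.57 mm; y_c = 3517280.00/41120.00 = 85.54 mm.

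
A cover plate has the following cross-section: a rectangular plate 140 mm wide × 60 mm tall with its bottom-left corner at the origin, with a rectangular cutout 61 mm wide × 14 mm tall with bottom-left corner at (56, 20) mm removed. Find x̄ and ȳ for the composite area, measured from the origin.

plate: A = 140 × 60 = 8400.00, centroid at (70.00, 30.00).
hole: A = −(61 × 14) = -854.00, centroid at (86.50, 27.00).
ΣA = 7546.00 mm², ΣAx̄ = 514129.00 mm³, ΣAȳ = 228942.00 mm³.
x̄ = 514129.00/7546.00 = 68.13 mm; ȳ = 228942.00/7546.00 = 30.34 mm.

x̄ = 68.13 mm, ȳ = 30.34 mm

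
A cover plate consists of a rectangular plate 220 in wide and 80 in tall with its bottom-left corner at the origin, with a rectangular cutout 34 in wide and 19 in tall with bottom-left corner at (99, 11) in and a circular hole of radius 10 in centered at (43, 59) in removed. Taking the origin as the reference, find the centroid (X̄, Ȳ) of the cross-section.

X̄ = 111.03 in, Ȳ = 40.40 in

plate: A = 220 × 80 = 17600.00, centroid at (110.00, 40.00).
hole 1: A = −(34 × 19) = -646.00, centroid at (116.00, 20.50).
hole 2: A = −π·10² = -314.16, centroid at (43.00, 59.00).
ΣA = 16639.84 in², ΣAX̄ = 1847555.15 in³, ΣAȲ = 672221.60 in³.
X̄ = 1847555.15/16639.84 = 111.03 in; Ȳ = 672221.60/16639.84 = 40.40 in.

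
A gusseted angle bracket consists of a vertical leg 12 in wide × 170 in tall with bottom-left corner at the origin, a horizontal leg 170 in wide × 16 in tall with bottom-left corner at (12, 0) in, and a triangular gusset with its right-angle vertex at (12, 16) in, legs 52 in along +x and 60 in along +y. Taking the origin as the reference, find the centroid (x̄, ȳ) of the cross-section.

x̄ = 50.92 in, ȳ = 39.77 in

vertical leg: A = 12 × 170 = 2040.00, centroid at (6.00, 85.00).
horizontal leg: A = 170 × 16 = 2720.00, centroid at (97.00, 8.00).
gusset: A = ½·52·60 = 1560.00, centroid at (29.33, 36.00).
ΣA = 6320.00 in²
ΣAx̄ = (2040.00)(6.00) + (2720.00)(97.00) + (1560.00)(29.33) = 321840.00 in³
ΣAȳ = (2040.00)(85.00) + (2720.00)(8.00) + (1560.00)(36.00) = 251320.00 in³
x̄ = 321840.00 / 6320.00 = 50.92 in
ȳ = 251320.00 / 6320.00 = 39.77 in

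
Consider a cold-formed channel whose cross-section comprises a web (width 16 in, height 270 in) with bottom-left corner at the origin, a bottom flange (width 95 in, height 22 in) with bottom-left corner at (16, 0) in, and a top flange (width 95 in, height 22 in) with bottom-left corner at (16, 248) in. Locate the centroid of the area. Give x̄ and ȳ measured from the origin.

x̄ = 35.29 in, ȳ = 135.00 in

Part | A | x̄ᵢ | ȳᵢ | A·x̄ᵢ | A·ȳᵢ
web | 4320.00 | 8.00 | 135.00 | 34560.00 | 583200.00
bottom flange | 2090.00 | 63.50 | 11.00 | 132715.00 | 22990.00
top flange | 2090.00 | 63.50 | 259.00 | 132715.00 | 541310.00
Σ | 8500.00 |  |  | 299990.00 | 1147500.00
x̄ = 299990.00 / 8500.00 = 35.29 in
ȳ = 1147500.00 / 8500.00 = 135.00 in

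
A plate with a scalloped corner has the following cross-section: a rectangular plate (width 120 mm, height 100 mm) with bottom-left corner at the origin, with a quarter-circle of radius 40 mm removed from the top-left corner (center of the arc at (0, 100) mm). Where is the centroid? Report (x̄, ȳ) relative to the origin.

plate: A = 120 × 100 = 12000.00, centroid at (60.00, 50.00).
removed quarter-circle: A = −¼π·40² = -1256.64, centroid at (16.98, 83.02).
ΣA = 10743.36 mm²
ΣAx̄ = (12000.00)(60.00) + (-1256.64)(16.98) = 698666.67 mm³
ΣAȳ = (12000.00)(50.00) + (-1256.64)(83.02) = 495669.63 mm³
x̄ = 698666.67 / 10743.36 = 65.03 mm
ȳ = 495669.63 / 10743.36 = 46.14 mm

x̄ = 65.03 mm, ȳ = 46.14 mm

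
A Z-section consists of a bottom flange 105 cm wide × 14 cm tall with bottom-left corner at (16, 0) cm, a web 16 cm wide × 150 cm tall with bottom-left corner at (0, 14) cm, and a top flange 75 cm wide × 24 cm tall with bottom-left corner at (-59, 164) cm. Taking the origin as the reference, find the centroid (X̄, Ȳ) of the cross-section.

X̄ = 14.32 cm, Ȳ = 95.36 cm

bottom flange: A = 105 × 14 = 1470.00, centroid at (68.50, 7.00).
web: A = 16 × 150 = 2400.00, centroid at (8.00, 89.00).
top flange: A = 75 × 24 = 1800.00, centroid at (-21.50, 176.00).
ΣA = 5670.00 cm², ΣAX̄ = 81195.00 cm³, ΣAȲ = 540690.00 cm³.
X̄ = 81195.00/5670.00 = 14.32 cm; Ȳ = 540690.00/5670.00 = 95.36 cm.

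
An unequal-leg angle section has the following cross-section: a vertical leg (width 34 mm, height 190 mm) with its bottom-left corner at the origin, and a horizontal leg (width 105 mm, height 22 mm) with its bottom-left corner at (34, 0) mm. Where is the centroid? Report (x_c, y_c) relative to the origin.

x_c = 35.31 mm, y_c = 72.87 mm

Part | A | x̄ᵢ | ȳᵢ | A·x̄ᵢ | A·ȳᵢ
vertical leg | 6460.00 | 17.00 | 95.00 | 109820.00 | 613700.00
horizontal leg | 2310.00 | 86.50 | 11.00 | 199815.00 | 25410.00
Σ | 8770.00 |  |  | 309635.00 | 639110.00
x_c = 309635.00 / 8770.00 = 35.31 mm
y_c = 639110.00 / 8770.00 = 72.87 mm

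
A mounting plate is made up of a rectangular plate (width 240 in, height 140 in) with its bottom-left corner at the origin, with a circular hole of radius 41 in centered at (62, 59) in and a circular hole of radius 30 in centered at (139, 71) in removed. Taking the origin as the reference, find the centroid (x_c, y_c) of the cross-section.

Part | A | x̄ᵢ | ȳᵢ | A·x̄ᵢ | A·ȳᵢ
plate | 33600.00 | 120.00 | 70.00 | 4032000.00 | 2352000.00
hole 1 | -5281.02 | 62.00 | 59.00 | -327423.07 | -311580.02
hole 2 | -2827.43 | 139.00 | 71.00 | -393013.24 | -200747.77
Σ | 25491.55 |  |  | 3311563.69 | 1839672.21
x_c = 3311563.69 / 25491.55 = 129.91 in
y_c = 1839672.21 / 25491.55 = 72.17 in

x_c = 129.91 in, y_c = 72.17 in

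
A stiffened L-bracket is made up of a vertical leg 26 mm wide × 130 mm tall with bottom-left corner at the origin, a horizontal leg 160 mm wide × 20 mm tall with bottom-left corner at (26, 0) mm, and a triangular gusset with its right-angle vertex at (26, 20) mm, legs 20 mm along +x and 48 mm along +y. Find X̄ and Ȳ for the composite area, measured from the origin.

vertical leg: A = 26 × 130 = 3380.00, centroid at (13.00, 65.00).
horizontal leg: A = 160 × 20 = 3200.00, centroid at (106.00, 10.00).
gusset: A = ½·20·48 = 480.00, centroid at (32.67, 36.00).
ΣA = 7060.00 mm²
ΣAX̄ = (3380.00)(13.00) + (3200.00)(106.00) + (480.00)(32.67) = 398820.00 mm³
ΣAȲ = (3380.00)(65.00) + (3200.00)(10.00) + (480.00)(36.00) = 268980.00 mm³
X̄ = 398820.00 / 7060.00 = 56.49 mm
Ȳ = 268980.00 / 7060.00 = 38.10 mm

X̄ = 56.49 mm, Ȳ = 38.10 mm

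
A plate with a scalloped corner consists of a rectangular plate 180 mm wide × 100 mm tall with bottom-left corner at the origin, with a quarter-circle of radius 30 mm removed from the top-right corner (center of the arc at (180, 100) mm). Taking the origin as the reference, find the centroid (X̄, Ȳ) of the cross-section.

plate: A = 180 × 100 = 18000.00, centroid at (90.00, 50.00).
removed quarter-circle: A = −¼π·30² = -706.86, centroid at (167.27, 87.27).
ΣA = 17293.14 mm², ΣAX̄ = 1501765.50 mm³, ΣAȲ = 838314.17 mm³.
X̄ = 1501765.50/17293.14 = 86.84 mm; Ȳ = 838314.17/17293.14 = 48.48 mm.

X̄ = 86.84 mm, Ȳ = 48.48 mm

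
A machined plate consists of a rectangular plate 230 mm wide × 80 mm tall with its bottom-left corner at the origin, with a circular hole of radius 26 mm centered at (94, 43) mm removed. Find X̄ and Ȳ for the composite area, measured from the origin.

Part | A | x̄ᵢ | ȳᵢ | A·x̄ᵢ | A·ȳᵢ
plate | 18400.00 | 115.00 | 40.00 | 2116000.00 | 736000.00
hole | -2123.72 | 94.00 | 43.00 | -199629.36 | -91319.82
Σ | 16276.28 |  |  | 1916370.64 | 644680.18
X̄ = 1916370.64 / 16276.28 = 117.74 mm
Ȳ = 644680.18 / 16276.28 = 39.61 mm

X̄ = 117.74 mm, Ȳ = 39.61 mm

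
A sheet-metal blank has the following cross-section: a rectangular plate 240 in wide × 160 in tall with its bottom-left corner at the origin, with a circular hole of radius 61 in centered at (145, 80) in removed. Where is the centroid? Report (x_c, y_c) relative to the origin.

plate: A = 240 × 160 = 38400.00, centroid at (120.00, 80.00).
hole: A = −π·61² = -11689.87, centroid at (145.00, 80.00).
ΣA = 26710.13 in²
ΣAx_c = (38400.00)(120.00) + (-11689.87)(145.00) = 2912969.39 in³
ΣAy_c = (38400.00)(80.00) + (-11689.87)(80.00) = 2136810.70 in³
x_c = 2912969.39 / 26710.13 = 109.06 in
y_c = 2136810.70 / 26710.13 = 80.00 in

x_c = 109.06 in, y_c = 80.00 in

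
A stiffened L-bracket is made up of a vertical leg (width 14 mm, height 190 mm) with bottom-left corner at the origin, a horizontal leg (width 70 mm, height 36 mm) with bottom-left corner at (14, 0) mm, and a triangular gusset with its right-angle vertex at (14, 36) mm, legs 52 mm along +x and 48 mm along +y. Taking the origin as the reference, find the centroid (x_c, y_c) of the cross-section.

x_c = 28.19 mm, y_c = 56.46 mm

Part | A | x̄ᵢ | ȳᵢ | A·x̄ᵢ | A·ȳᵢ
vertical leg | 2660.00 | 7.00 | 95.00 | 18620.00 | 252700.00
horizontal leg | 2520.00 | 49.00 | 18.00 | 123480.00 | 45360.00
gusset | 1248.00 | 31.33 | 52.00 | 39104.00 | 64896.00
Σ | 6428.00 |  |  | 181204.00 | 362956.00
x_c = 181204.00 / 6428.00 = 28.19 mm
y_c = 362956.00 / 6428.00 = 56.46 mm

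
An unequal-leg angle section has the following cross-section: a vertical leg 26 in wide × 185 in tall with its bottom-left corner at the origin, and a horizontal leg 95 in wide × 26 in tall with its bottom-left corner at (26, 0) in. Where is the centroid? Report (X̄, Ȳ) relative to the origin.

vertical leg: A = 26 × 185 = 4810.00, centroid at (13.00, 92.50).
horizontal leg: A = 95 × 26 = 2470.00, centroid at (73.50, 13.00).
ΣA = 7280.00 in², ΣAX̄ = 244075.00 in³, ΣAȲ = 477035.00 in³.
X̄ = 244075.00/7280.00 = 33.53 in; Ȳ = 477035.00/7280.00 = 65.53 in.

X̄ = 33.53 in, Ȳ = 65.53 in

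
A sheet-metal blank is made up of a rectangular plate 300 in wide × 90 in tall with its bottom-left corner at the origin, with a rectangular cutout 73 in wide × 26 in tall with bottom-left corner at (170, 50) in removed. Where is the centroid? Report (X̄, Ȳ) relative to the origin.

Part | A | x̄ᵢ | ȳᵢ | A·x̄ᵢ | A·ȳᵢ
plate | 27000.00 | 150.00 | 45.00 | 4050000.00 | 1215000.00
hole | -1898.00 | 206.50 | 63.00 | -391937.00 | -119574.00
Σ | 25102.00 |  |  | 3658063.00 | 1095426.00
X̄ = 3658063.00 / 25102.00 = 145.73 in
Ȳ = 1095426.00 / 25102.00 = 43.64 in

X̄ = 145.73 in, Ȳ = 43.64 in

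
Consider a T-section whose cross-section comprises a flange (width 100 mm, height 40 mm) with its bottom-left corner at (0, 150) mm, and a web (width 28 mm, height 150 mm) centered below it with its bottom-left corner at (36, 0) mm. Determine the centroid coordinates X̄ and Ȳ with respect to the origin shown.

X̄ = 50.00 mm, Ȳ = 121.34 mm

web: A = 28 × 150 = 4200.00, centroid at (50.00, 75.00).
flange: A = 100 × 40 = 4000.00, centroid at (50.00, 170.00).
ΣA = 8200.00 mm²
ΣAX̄ = (4200.00)(50.00) + (4000.00)(50.00) = 410000.00 mm³
ΣAȲ = (4200.00)(75.00) + (4000.00)(170.00) = 995000.00 mm³
X̄ = 410000.00 / 8200.00 = 50.00 mm
Ȳ = 995000.00 / 8200.00 = 121.34 mm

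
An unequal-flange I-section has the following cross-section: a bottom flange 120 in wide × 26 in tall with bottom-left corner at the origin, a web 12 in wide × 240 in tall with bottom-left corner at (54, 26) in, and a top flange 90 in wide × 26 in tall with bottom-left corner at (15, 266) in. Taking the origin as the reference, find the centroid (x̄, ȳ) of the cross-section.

x̄ = 60.00 in, ȳ = 133.56 in

bottom flange: A = 120 × 26 = 3120.00, centroid at (60.00, 13.00).
web: A = 12 × 240 = 2880.00, centroid at (60.00, 146.00).
top flange: A = 90 × 26 = 2340.00, centroid at (60.00, 279.00).
ΣA = 8340.00 in², ΣAx̄ = 500400.00 in³, ΣAȳ = 1113900.00 in³.
x̄ = 500400.00/8340.00 = 60.00 in; ȳ = 1113900.00/8340.00 = 133.56 in.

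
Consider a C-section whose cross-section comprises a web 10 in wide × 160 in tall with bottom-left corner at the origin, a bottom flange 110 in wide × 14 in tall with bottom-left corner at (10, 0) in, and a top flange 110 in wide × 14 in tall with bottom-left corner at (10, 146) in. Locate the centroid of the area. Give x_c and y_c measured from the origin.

x_c = 44.49 in, y_c = 80.00 in

web: A = 10 × 160 = 1600.00, centroid at (5.00, 80.00).
bottom flange: A = 110 × 14 = 1540.00, centroid at (65.00, 7.00).
top flange: A = 110 × 14 = 1540.00, centroid at (65.00, 153.00).
ΣA = 4680.00 in², ΣAx_c = 208200.00 in³, ΣAy_c = 374400.00 in³.
x_c = 208200.00/4680.00 = 44.49 in; y_c = 374400.00/4680.00 = 80.00 in.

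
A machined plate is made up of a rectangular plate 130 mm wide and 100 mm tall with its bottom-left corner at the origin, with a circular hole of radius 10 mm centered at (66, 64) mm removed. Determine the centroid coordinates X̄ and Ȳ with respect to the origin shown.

X̄ = 64.98 mm, Ȳ = 49.65 mm

Part | A | x̄ᵢ | ȳᵢ | A·x̄ᵢ | A·ȳᵢ
plate | 13000.00 | 65.00 | 50.00 | 845000.00 | 650000.00
hole | -314.16 | 66.00 | 64.00 | -20734.51 | -20106.19
Σ | 12685.84 |  |  | 824265.49 | 629893.81
X̄ = 824265.49 / 12685.84 = 64.98 mm
Ȳ = 629893.81 / 12685.84 = 49.65 mm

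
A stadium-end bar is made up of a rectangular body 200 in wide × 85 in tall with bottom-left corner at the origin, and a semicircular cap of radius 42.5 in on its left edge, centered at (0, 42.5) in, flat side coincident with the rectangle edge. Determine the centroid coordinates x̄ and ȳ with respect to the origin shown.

x̄ = 83.12 in, ȳ = 42.50 in

rectangular body: A = 200 × 85 = 17000.00, centroid at (100.00, 42.50).
semicircular end: A = ½π·42.5² = 2837.25, centroid at (-18.04, 42.50).
ΣA = 19837.25 in²
ΣAx̄ = (17000.00)(100.00) + (2837.25)(-18.04) = 1648822.92 in³
ΣAȳ = (17000.00)(42.50) + (2837.25)(42.50) = 843083.16 in³
x̄ = 1648822.92 / 19837.25 = 83.12 in
ȳ = 843083.16 / 19837.25 = 42.50 in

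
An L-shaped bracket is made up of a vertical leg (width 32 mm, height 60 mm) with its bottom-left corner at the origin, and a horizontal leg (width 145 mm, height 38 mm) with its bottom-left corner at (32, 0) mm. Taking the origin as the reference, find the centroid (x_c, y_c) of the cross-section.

Part | A | x̄ᵢ | ȳᵢ | A·x̄ᵢ | A·ȳᵢ
vertical leg | 1920.00 | 16.00 | 30.00 | 30720.00 | 57600.00
horizontal leg | 5510.00 | 104.50 | 19.00 | 575795.00 | 104690.00
Σ | 7430.00 |  |  | 606515.00 | 162290.00
x_c = 606515.00 / 7430.00 = 81.63 mm
y_c = 162290.00 / 7430.00 = 21.84 mm

x_c = 81.63 mm, y_c = 21.84 mm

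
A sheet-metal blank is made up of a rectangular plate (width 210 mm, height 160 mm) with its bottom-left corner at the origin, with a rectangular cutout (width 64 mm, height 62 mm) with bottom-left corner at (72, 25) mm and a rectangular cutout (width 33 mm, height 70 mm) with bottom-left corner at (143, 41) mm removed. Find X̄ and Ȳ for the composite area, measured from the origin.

plate: A = 210 × 160 = 33600.00, centroid at (105.00, 80.00).
hole 1: A = −(64 × 62) = -3968.00, centroid at (104.00, 56.00).
hole 2: A = −(33 × 70) = -2310.00, centroid at (159.50, 76.00).
ΣA = 27322.00 mm², ΣAX̄ = 2746883.00 mm³, ΣAȲ = 2290232.00 mm³.
X̄ = 2746883.00/27322.00 = 100.54 mm; Ȳ = 2290232.00/27322.00 = 83.82 mm.

X̄ = 100.54 mm, Ȳ = 83.82 mm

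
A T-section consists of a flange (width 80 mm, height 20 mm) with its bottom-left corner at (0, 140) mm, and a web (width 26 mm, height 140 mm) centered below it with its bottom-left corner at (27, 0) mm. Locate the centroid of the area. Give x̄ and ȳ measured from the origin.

web: A = 26 × 140 = 3640.00, centroid at (40.00, 70.00).
flange: A = 80 × 20 = 1600.00, centroid at (40.00, 150.00).
ΣA = 5240.00 mm², ΣAx̄ = 209600.00 mm³, ΣAȳ = 494800.00 mm³.
x̄ = 209600.00/5240.00 = 40.00 mm; ȳ = 494800.00/5240.00 = 94.43 mm.

x̄ = 40.00 mm, ȳ = 94.43 mm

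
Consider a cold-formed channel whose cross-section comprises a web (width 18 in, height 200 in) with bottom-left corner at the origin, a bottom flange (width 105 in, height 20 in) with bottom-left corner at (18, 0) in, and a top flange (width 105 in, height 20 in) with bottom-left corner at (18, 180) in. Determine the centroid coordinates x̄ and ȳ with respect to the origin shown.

Part | A | x̄ᵢ | ȳᵢ | A·x̄ᵢ | A·ȳᵢ
web | 3600.00 | 9.00 | 100.00 | 32400.00 | 360000.00
bottom flange | 2100.00 | 70.50 | 10.00 | 148050.00 | 21000.00
top flange | 2100.00 | 70.50 | 190.00 | 148050.00 | 399000.00
Σ | 7800.00 |  |  | 328500.00 | 780000.00
x̄ = 328500.00 / 7800.00 = 42.12 in
ȳ = 780000.00 / 7800.00 = 100.00 in

x̄ = 42.12 in, ȳ = 100.00 in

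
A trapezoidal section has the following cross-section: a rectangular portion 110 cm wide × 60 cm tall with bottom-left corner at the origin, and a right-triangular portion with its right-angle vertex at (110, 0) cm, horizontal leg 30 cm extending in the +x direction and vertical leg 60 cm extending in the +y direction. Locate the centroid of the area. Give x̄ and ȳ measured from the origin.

Part | A | x̄ᵢ | ȳᵢ | A·x̄ᵢ | A·ȳᵢ
rectangular portion | 6600.00 | 55.00 | 30.00 | 363000.00 | 198000.00
triangular portion | 900.00 | 120.00 | 20.00 | 108000.00 | 18000.00
Σ | 7500.00 |  |  | 471000.00 | 216000.00
x̄ = 471000.00 / 7500.00 = 62.80 cm
ȳ = 216000.00 / 7500.00 = 28.80 cm

x̄ = 62.80 cm, ȳ = 28.80 cm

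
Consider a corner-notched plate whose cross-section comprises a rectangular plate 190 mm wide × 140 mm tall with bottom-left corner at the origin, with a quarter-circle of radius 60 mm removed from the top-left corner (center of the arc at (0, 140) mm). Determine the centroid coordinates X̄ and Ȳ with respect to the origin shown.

plate: A = 190 × 140 = 26600.00, centroid at (95.00, 70.00).
removed quarter-circle: A = −¼π·60² = -2827.43, centroid at (25.46, 114.54).
ΣA = 23772.57 mm²
ΣAX̄ = (26600.00)(95.00) + (-2827.43)(25.46) = 2455000.00 mm³
ΣAȲ = (26600.00)(70.00) + (-2827.43)(114.54) = 1538159.33 mm³
X̄ = 2455000.00 / 23772.57 = 103.27 mm
Ȳ = 1538159.33 / 23772.57 = 64.70 mm

X̄ = 103.27 mm, Ȳ = 64.70 mm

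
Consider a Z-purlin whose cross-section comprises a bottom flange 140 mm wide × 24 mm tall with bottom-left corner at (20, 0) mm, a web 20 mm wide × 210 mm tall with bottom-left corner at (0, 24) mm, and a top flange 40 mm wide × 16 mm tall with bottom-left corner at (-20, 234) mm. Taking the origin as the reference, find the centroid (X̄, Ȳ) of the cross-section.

X̄ = 42.00 mm, Ȳ = 89.88 mm

Part | A | x̄ᵢ | ȳᵢ | A·x̄ᵢ | A·ȳᵢ
bottom flange | 3360.00 | 90.00 | 12.00 | 302400.00 | 40320.00
web | 4200.00 | 10.00 | 129.00 | 42000.00 | 541800.00
top flange | 640.00 | 0.00 | 242.00 | 0.00 | 154880.00
Σ | 8200.00 |  |  | 344400.00 | 737000.00
X̄ = 344400.00 / 8200.00 = 42.00 mm
Ȳ = 737000.00 / 8200.00 = 89.88 mm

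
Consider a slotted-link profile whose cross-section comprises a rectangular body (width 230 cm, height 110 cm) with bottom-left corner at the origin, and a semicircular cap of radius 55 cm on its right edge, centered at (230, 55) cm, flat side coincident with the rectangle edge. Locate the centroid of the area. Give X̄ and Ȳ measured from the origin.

rectangular body: A = 230 × 110 = 25300.00, centroid at (115.00, 55.00).
semicircular end: A = ½π·55² = 4751.66, centroid at (253.34, 55.00).
ΣA = 30051.66 cm²
ΣAX̄ = (25300.00)(115.00) + (4751.66)(253.34) = 4113298.21 cm³
ΣAȲ = (25300.00)(55.00) + (4751.66)(55.00) = 1652841.24 cm³
X̄ = 4113298.21 / 30051.66 = 136.87 cm
Ȳ = 1652841.24 / 30051.66 = 55.00 cm

X̄ = 136.87 cm, Ȳ = 55.00 cm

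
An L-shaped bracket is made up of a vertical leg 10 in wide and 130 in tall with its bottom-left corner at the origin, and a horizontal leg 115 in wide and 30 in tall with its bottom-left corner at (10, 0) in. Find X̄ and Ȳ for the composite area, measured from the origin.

X̄ = 50.39 in, Ȳ = 28.68 in

Part | A | x̄ᵢ | ȳᵢ | A·x̄ᵢ | A·ȳᵢ
vertical leg | 1300.00 | 5.00 | 65.00 | 6500.00 | 84500.00
horizontal leg | 3450.00 | 67.50 | 15.00 | 232875.00 | 51750.00
Σ | 4750.00 |  |  | 239375.00 | 136250.00
X̄ = 239375.00 / 4750.00 = 50.39 in
Ȳ = 136250.00 / 4750.00 = 28.68 in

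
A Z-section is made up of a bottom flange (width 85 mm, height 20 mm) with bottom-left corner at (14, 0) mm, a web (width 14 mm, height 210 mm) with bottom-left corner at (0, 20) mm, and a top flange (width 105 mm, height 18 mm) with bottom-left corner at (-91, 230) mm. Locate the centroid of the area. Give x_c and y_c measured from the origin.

x_c = 6.72 mm, y_c = 128.06 mm

bottom flange: A = 85 × 20 = 1700.00, centroid at (56.50, 10.00).
web: A = 14 × 210 = 2940.00, centroid at (7.00, 125.00).
top flange: A = 105 × 18 = 1890.00, centroid at (-38.50, 239.00).
ΣA = 6530.00 mm²
ΣAx_c = (1700.00)(56.50) + (2940.00)(7.00) + (1890.00)(-38.50) = 43865.00 mm³
ΣAy_c = (1700.00)(10.00) + (2940.00)(125.00) + (1890.00)(239.00) = 836210.00 mm³
x_c = 43865.00 / 6530.00 = 6.72 mm
y_c = 836210.00 / 6530.00 = 128.06 mm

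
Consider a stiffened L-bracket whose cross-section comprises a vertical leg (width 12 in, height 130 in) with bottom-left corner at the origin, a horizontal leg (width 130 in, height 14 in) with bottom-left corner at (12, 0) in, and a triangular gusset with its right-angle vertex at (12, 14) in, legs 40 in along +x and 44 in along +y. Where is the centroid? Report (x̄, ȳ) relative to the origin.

x̄ = 40.33 in, ȳ = 32.72 in

vertical leg: A = 12 × 130 = 1560.00, centroid at (6.00, 65.00).
horizontal leg: A = 130 × 14 = 1820.00, centroid at (77.00, 7.00).
gusset: A = ½·40·44 = 880.00, centroid at (25.33, 28.67).
ΣA = 4260.00 in²
ΣAx̄ = (1560.00)(6.00) + (1820.00)(77.00) + (880.00)(25.33) = 171793.33 in³
ΣAȳ = (1560.00)(65.00) + (1820.00)(7.00) + (880.00)(28.67) = 139366.67 in³
x̄ = 171793.33 / 4260.00 = 40.33 in
ȳ = 139366.67 / 4260.00 = 32.72 in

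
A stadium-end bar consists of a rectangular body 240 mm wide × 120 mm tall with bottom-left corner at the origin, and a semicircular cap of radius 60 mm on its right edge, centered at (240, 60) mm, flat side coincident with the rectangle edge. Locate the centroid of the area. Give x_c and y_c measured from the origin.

x_c = 143.87 mm, y_c = 60.00 mm

Part | A | x̄ᵢ | ȳᵢ | A·x̄ᵢ | A·ȳᵢ
rectangular body | 28800.00 | 120.00 | 60.00 | 3456000.00 | 1728000.00
semicircular end | 5654.87 | 265.46 | 60.00 | 1501168.03 | 339292.01
Σ | 34454.87 |  |  | 4957168.03 | 2067292.01
x_c = 4957168.03 / 34454.87 = 143.87 mm
y_c = 2067292.01 / 34454.87 = 60.00 mm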